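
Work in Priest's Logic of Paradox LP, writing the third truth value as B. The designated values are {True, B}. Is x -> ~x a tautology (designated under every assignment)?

Countermodel: x=True gives False, which is not designated.

No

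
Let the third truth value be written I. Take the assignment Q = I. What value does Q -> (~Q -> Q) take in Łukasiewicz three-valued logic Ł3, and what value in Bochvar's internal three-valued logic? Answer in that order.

1; I

In Łukasiewicz three-valued logic Ł3: ~Q = ~I = I
~Q -> Q = I -> I = 1
Q -> (~Q -> Q) = I -> 1 = 1
In Bochvar's internal three-valued logic: ~Q = ~I = I
~Q -> Q = I -> I = I
Q -> (~Q -> Q) = I -> I = I
They differ because Łukasiewicz three-valued logic Ł3 and Bochvar's internal three-valued logic treat I differently under the binary connectives.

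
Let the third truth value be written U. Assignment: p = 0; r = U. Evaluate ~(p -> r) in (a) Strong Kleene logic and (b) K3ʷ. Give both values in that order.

In Strong Kleene logic: p -> r = 0 -> U = 1  [~0 | U]
~(p -> r) = ~1 = 0
In K3ʷ: p -> r = 0 -> U = U  [any arg is the third value ⇒ result is the third value]
~(p -> r) = ~U = U
They differ because Strong Kleene logic and K3ʷ treat U differently under the binary connectives.

0; U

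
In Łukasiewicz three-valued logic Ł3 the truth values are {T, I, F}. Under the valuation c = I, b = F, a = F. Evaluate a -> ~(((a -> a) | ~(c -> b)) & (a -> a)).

a -> a = F -> F = T
c -> b = I -> F = I  [min(1, 1−½+0)]
~(c -> b) = ~I = I
(a -> a) | ~(c -> b) = T | I = T
a -> a = F -> F = T
((a -> a) | ~(c -> b)) & (a -> a) = T & T = T
~(((a -> a) | ~(c -> b)) & (a -> a)) = ~T = F
a -> ~(((a -> a) | ~(c -> b)) & (a -> a)) = F -> F = T

T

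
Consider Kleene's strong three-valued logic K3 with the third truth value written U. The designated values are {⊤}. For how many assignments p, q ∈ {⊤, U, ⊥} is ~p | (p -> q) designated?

5

Of the 9 assignments, 5 give a value in {⊤}.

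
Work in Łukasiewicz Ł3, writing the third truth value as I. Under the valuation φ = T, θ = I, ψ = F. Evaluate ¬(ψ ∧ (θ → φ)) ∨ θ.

T

θ → φ = I → T = T  [min(1, 1−½+1)]
ψ ∧ (θ → φ) = F ∧ T = F
¬(ψ ∧ (θ → φ)) = ¬F = T
¬(ψ ∧ (θ → φ)) ∨ θ = T ∨ I = T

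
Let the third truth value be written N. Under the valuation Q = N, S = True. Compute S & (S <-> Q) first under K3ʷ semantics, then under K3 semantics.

In K3ʷ: S <-> Q = True <-> N = N
S & (S <-> Q) = True & N = N
In K3: S <-> Q = True <-> N = N
S & (S <-> Q) = True & N = N

N; N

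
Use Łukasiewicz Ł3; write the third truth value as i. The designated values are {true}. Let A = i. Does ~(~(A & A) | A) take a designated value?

A & A = i & i = i
~(A & A) = ~i = i
~(A & A) | A = i | i = i
~(~(A & A) | A) = ~i = i
i ∉ {true}.

No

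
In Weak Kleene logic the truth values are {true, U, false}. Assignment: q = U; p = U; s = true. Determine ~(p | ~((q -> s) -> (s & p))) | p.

q -> s = U -> true = U
s & p = true & U = U
(q -> s) -> (s & p) = U -> U = U
~((q -> s) -> (s & p)) = ~U = U
p | ~((q -> s) -> (s & p)) = U | U = U
~(p | ~((q -> s) -> (s & p))) = ~U = U
~(p | ~((q -> s) -> (s & p))) | p = U | U = U

U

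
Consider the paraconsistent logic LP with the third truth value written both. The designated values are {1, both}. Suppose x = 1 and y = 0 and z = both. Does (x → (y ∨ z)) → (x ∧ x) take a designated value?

y ∨ z = 0 ∨ both = both
x → (y ∨ z) = 1 → both = both  [¬1 ∨ both]
x ∧ x = 1 ∧ 1 = 1
(x → (y ∨ z)) → (x ∧ x) = both → 1 = 1
1 ∈ {1, both}.

Yes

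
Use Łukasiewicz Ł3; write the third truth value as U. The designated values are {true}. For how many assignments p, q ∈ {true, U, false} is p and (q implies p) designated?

3

Designated under: (p=true, q=true); (p=true, q=U); (p=true, q=false).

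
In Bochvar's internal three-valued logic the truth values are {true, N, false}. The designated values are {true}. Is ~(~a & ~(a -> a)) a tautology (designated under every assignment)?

Countermodel: a=N gives N, which is not designated.

No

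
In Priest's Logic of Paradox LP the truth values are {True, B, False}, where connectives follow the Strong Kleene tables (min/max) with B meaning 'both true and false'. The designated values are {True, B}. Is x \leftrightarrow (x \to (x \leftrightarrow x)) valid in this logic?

Countermodel: x=False gives False, which is not designated.

No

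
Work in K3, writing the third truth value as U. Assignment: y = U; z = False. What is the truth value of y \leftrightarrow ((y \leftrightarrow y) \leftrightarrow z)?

U

y \leftrightarrow y = U \leftrightarrow U = U
(y \leftrightarrow y) \leftrightarrow z = U \leftrightarrow False = U
y \leftrightarrow ((y \leftrightarrow y) \leftrightarrow z) = U \leftrightarrow U = U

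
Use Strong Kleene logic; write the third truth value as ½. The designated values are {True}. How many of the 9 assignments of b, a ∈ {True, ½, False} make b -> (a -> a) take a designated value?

7

Of the 9 assignments, 7 give a value in {True}.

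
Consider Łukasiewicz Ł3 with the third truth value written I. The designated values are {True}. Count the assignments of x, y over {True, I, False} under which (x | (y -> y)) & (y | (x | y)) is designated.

5

Of the 9 assignments, 5 give a value in {True}.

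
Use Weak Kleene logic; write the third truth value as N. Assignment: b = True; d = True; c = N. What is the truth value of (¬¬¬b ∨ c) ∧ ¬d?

N

¬b = ¬True = False
¬¬b = ¬False = True
¬¬¬b = ¬True = False
¬¬¬b ∨ c = False ∨ N = N
¬d = ¬True = False
(¬¬¬b ∨ c) ∧ ¬d = N ∧ False = N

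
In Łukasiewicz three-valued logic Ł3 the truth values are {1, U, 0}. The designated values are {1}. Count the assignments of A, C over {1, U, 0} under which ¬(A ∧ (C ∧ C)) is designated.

Of the 9 assignments, 5 give a value in {1}.

5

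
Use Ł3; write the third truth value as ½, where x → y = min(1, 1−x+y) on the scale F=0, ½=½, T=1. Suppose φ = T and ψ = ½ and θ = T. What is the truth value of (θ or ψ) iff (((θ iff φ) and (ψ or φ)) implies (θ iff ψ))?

θ or ψ = T or ½ = T
θ iff φ = T iff T = T
ψ or φ = ½ or T = T
(θ iff φ) and (ψ or φ) = T and T = T
θ iff ψ = T iff ½ = ½  [1 − |1−½|]
((θ iff φ) and (ψ or φ)) implies (θ iff ψ) = T implies ½ = ½
(θ or ψ) iff (((θ iff φ) and (ψ or φ)) implies (θ iff ψ)) = T iff ½ = ½

½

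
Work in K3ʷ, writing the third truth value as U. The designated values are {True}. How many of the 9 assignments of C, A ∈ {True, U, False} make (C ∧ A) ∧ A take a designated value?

Designated under: (C=True, A=True).

1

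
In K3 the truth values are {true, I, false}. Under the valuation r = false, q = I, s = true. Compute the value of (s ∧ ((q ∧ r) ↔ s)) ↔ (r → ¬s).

false

q ∧ r = I ∧ false = false
(q ∧ r) ↔ s = false ↔ true = false
s ∧ ((q ∧ r) ↔ s) = true ∧ false = false
¬s = ¬true = false
r → ¬s = false → false = true
(s ∧ ((q ∧ r) ↔ s)) ↔ (r → ¬s) = false ↔ true = false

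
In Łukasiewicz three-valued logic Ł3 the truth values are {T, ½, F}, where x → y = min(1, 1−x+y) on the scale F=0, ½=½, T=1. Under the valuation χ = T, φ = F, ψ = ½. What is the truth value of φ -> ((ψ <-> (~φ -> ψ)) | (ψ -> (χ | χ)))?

~φ = ~F = T
~φ -> ψ = T -> ½ = ½
ψ <-> (~φ -> ψ) = ½ <-> ½ = T
χ | χ = T | T = T
ψ -> (χ | χ) = ½ -> T = T
(ψ <-> (~φ -> ψ)) | (ψ -> (χ | χ)) = T | T = T
φ -> ((ψ <-> (~φ -> ψ)) | (ψ -> (χ | χ))) = F -> T = T

T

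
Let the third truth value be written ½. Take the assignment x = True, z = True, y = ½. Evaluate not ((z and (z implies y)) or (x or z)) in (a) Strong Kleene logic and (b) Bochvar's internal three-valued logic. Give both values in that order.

False; ½

In Strong Kleene logic: z implies y = True implies ½ = ½  [not True or ½]
z and (z implies y) = True and ½ = ½
x or z = True or True = True
(z and (z implies y)) or (x or z) = ½ or True = True
not ((z and (z implies y)) or (x or z)) = not True = False
In Bochvar's internal three-valued logic: z implies y = True implies ½ = ½
z and (z implies y) = True and ½ = ½
x or z = True or True = True
(z and (z implies y)) or (x or z) = ½ or True = ½
not ((z and (z implies y)) or (x or z)) = not ½ = ½
They differ because Strong Kleene logic and Bochvar's internal three-valued logic treat ½ differently under the binary connectives.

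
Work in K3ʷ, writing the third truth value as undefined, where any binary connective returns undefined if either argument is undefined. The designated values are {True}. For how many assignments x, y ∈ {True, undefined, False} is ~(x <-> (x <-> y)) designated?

2

Designated under: (x=True, y=False); (x=False, y=False).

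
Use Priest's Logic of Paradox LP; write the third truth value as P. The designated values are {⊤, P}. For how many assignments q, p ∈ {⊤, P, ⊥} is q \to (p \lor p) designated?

Of the 9 assignments, 8 give a value in {⊤, P}.

8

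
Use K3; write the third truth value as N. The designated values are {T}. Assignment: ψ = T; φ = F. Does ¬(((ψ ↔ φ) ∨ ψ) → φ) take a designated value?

ψ ↔ φ = T ↔ F = F
(ψ ↔ φ) ∨ ψ = F ∨ T = T
((ψ ↔ φ) ∨ ψ) → φ = T → F = F
¬(((ψ ↔ φ) ∨ ψ) → φ) = ¬F = T
T ∈ {T}.

Yes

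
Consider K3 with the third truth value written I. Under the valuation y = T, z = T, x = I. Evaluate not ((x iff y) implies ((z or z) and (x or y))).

F

x iff y = I iff T = I
z or z = T or T = T
x or y = I or T = T
(z or z) and (x or y) = T and T = T
(x iff y) implies ((z or z) and (x or y)) = I implies T = T
not ((x iff y) implies ((z or z) and (x or y))) = not T = F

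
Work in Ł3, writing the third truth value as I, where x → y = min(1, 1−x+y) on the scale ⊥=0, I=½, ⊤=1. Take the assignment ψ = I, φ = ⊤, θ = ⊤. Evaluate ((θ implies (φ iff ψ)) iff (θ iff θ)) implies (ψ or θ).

φ iff ψ = ⊤ iff I = I  [1 − |1−½|]
θ implies (φ iff ψ) = ⊤ implies I = I
θ iff θ = ⊤ iff ⊤ = ⊤
(θ implies (φ iff ψ)) iff (θ iff θ) = I iff ⊤ = I
ψ or θ = I or ⊤ = ⊤
((θ implies (φ iff ψ)) iff (θ iff θ)) implies (ψ or θ) = I implies ⊤ = ⊤

⊤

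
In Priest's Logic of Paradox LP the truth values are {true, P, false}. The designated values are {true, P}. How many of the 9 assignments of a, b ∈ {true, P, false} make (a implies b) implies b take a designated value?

8

Of the 9 assignments, 8 give a value in {true, P}.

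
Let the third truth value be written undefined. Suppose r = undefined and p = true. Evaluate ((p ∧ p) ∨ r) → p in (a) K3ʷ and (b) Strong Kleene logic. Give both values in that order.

undefined; true

In K3ʷ: p ∧ p = true ∧ true = true
(p ∧ p) ∨ r = true ∨ undefined = undefined
((p ∧ p) ∨ r) → p = undefined → true = undefined
In Strong Kleene logic: p ∧ p = true ∧ true = true
(p ∧ p) ∨ r = true ∨ undefined = true
((p ∧ p) ∨ r) → p = true → true = true
They differ because K3ʷ and Strong Kleene logic treat undefined differently under the binary connectives.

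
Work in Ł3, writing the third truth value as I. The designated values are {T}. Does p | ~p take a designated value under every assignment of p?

Countermodel: p=I gives I, which is not designated.

No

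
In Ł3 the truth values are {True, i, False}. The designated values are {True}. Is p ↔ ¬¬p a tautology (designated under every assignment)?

Yes

Every assignment of p over {True, i, False} gives a value in {True}.
In particular, with p=i: p ↔ ¬¬p = True.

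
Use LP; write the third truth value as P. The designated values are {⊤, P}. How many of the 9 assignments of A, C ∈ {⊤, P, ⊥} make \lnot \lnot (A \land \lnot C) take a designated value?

Designated under: (A=⊤, C=P); (A=⊤, C=⊥); (A=P, C=P); (A=P, C=⊥).

4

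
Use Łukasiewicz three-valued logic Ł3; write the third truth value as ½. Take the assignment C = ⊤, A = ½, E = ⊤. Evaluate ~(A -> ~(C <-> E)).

½

C <-> E = ⊤ <-> ⊤ = ⊤
~(C <-> E) = ~⊤ = ⊥
A -> ~(C <-> E) = ½ -> ⊥ = ½
~(A -> ~(C <-> E)) = ~½ = ½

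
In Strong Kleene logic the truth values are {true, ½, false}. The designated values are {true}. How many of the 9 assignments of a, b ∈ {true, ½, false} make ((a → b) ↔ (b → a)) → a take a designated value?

4

Designated under: (a=true, b=true); (a=true, b=½); (a=true, b=false); (a=false, b=true).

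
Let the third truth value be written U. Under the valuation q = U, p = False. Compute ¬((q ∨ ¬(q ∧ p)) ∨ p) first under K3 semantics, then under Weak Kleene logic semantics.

False; U

In K3: q ∧ p = U ∧ False = False
¬(q ∧ p) = ¬False = True
q ∨ ¬(q ∧ p) = U ∨ True = True
(q ∨ ¬(q ∧ p)) ∨ p = True ∨ False = True
¬((q ∨ ¬(q ∧ p)) ∨ p) = ¬True = False
In Weak Kleene logic: q ∧ p = U ∧ False = U
¬(q ∧ p) = ¬U = U
q ∨ ¬(q ∧ p) = U ∨ U = U
(q ∨ ¬(q ∧ p)) ∨ p = U ∨ False = U
¬((q ∨ ¬(q ∧ p)) ∨ p) = ¬U = U
They differ because K3 and Weak Kleene logic treat U differently under the binary connectives.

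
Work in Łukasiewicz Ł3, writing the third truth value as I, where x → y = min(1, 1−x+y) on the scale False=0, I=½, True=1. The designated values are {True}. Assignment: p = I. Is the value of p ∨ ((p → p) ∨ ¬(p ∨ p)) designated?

p → p = I → I = True  [min(1, 1−½+½)]
p ∨ p = I ∨ I = I
¬(p ∨ p) = ¬I = I
(p → p) ∨ ¬(p ∨ p) = True ∨ I = True
p ∨ ((p → p) ∨ ¬(p ∨ p)) = I ∨ True = True
True ∈ {True}.

Yes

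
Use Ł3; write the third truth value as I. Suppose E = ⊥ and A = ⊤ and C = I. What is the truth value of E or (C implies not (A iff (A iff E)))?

⊤

A iff E = ⊤ iff ⊥ = ⊥
A iff (A iff E) = ⊤ iff ⊥ = ⊥
not (A iff (A iff E)) = not ⊥ = ⊤
C implies not (A iff (A iff E)) = I implies ⊤ = ⊤  [min(1, 1−½+1)]
E or (C implies not (A iff (A iff E))) = ⊥ or ⊤ = ⊤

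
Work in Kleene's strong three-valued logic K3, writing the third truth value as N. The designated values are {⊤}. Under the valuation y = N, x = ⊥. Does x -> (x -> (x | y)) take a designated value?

Yes

x | y = ⊥ | N = N
x -> (x | y) = ⊥ -> N = ⊤  [~⊥ | N]
x -> (x -> (x | y)) = ⊥ -> ⊤ = ⊤
⊤ ∈ {⊤}.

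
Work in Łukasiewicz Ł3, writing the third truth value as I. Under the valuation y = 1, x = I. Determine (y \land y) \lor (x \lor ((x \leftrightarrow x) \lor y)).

y \land y = 1 \land 1 = 1
x \leftrightarrow x = I \leftrightarrow I = 1  [1 − |½−½|]
(x \leftrightarrow x) \lor y = 1 \lor 1 = 1
x \lor ((x \leftrightarrow x) \lor y) = I \lor 1 = 1
(y \land y) \lor (x \lor ((x \leftrightarrow x) \lor y)) = 1 \lor 1 = 1

1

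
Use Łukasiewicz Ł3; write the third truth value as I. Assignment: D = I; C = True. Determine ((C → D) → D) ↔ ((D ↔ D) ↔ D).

C → D = True → I = I
(C → D) → D = I → I = True
D ↔ D = I ↔ I = True
(D ↔ D) ↔ D = True ↔ I = I
((C → D) → D) ↔ ((D ↔ D) ↔ D) = True ↔ I = I

I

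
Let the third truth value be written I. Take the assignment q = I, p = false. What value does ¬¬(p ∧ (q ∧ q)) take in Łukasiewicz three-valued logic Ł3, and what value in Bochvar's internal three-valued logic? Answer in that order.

false; I

In Łukasiewicz three-valued logic Ł3: q ∧ q = I ∧ I = I
p ∧ (q ∧ q) = false ∧ I = false
¬(p ∧ (q ∧ q)) = ¬false = true
¬¬(p ∧ (q ∧ q)) = ¬true = false
In Bochvar's internal three-valued logic: q ∧ q = I ∧ I = I
p ∧ (q ∧ q) = false ∧ I = I
¬(p ∧ (q ∧ q)) = ¬I = I
¬¬(p ∧ (q ∧ q)) = ¬I = I
They differ because Łukasiewicz three-valued logic Ł3 and Bochvar's internal three-valued logic treat I differently under the binary connectives.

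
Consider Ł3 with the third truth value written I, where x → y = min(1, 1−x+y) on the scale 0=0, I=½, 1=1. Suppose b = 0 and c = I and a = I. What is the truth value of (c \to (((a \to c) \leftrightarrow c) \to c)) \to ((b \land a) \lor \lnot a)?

I

a \to c = I \to I = 1
(a \to c) \leftrightarrow c = 1 \leftrightarrow I = I
((a \to c) \leftrightarrow c) \to c = I \to I = 1
c \to (((a \to c) \leftrightarrow c) \to c) = I \to 1 = 1
b \land a = 0 \land I = 0
\lnot a = \lnot I = I
(b \land a) \lor \lnot a = 0 \lor I = I
(c \to (((a \to c) \leftrightarrow c) \to c)) \to ((b \land a) \lor \lnot a) = 1 \to I = I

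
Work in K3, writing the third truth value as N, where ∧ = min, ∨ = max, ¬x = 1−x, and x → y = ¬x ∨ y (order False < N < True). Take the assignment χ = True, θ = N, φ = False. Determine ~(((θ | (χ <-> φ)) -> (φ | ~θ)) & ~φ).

N

χ <-> φ = True <-> False = False
θ | (χ <-> φ) = N | False = N
~θ = ~N = N
φ | ~θ = False | N = N
(θ | (χ <-> φ)) -> (φ | ~θ) = N -> N = N  [~N | N]
~φ = ~False = True
((θ | (χ <-> φ)) -> (φ | ~θ)) & ~φ = N & True = N
~(((θ | (χ <-> φ)) -> (φ | ~θ)) & ~φ) = ~N = N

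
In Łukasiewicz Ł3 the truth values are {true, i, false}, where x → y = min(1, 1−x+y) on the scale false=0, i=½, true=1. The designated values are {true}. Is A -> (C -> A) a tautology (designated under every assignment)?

Yes

Every assignment of A, C over {true, i, false} gives a value in {true}.
In particular, with A=i, C=i: A -> (C -> A) = true.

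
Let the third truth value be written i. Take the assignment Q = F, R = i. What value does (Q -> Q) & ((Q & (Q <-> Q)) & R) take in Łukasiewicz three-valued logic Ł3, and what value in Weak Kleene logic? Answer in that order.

F; i

In Łukasiewicz three-valued logic Ł3: Q -> Q = F -> F = T
Q <-> Q = F <-> F = T
Q & (Q <-> Q) = F & T = F
(Q & (Q <-> Q)) & R = F & i = F
(Q -> Q) & ((Q & (Q <-> Q)) & R) = T & F = F
In Weak Kleene logic: Q -> Q = F -> F = T
Q <-> Q = F <-> F = T
Q & (Q <-> Q) = F & T = F
(Q & (Q <-> Q)) & R = F & i = i
(Q -> Q) & ((Q & (Q <-> Q)) & R) = T & i = i
They differ because Łukasiewicz three-valued logic Ł3 and Weak Kleene logic treat i differently under the binary connectives.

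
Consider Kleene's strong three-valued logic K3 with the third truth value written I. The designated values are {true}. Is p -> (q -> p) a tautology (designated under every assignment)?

Countermodel: p=I, q=true gives I, which is not designated.

No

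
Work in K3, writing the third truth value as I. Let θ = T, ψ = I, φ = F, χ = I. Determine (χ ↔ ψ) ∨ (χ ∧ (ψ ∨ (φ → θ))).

χ ↔ ψ = I ↔ I = I
φ → θ = F → T = T
ψ ∨ (φ → θ) = I ∨ T = T
χ ∧ (ψ ∨ (φ → θ)) = I ∧ T = I
(χ ↔ ψ) ∨ (χ ∧ (ψ ∨ (φ → θ))) = I ∨ I = I

I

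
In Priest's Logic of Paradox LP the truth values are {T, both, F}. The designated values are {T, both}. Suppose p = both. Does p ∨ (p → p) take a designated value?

Yes

p → p = both → both = both  [¬both ∨ both]
p ∨ (p → p) = both ∨ both = both
both ∈ {T, both}.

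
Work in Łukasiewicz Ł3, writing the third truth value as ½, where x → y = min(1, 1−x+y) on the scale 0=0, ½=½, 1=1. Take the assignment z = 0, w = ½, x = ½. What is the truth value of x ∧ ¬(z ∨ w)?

z ∨ w = 0 ∨ ½ = ½
¬(z ∨ w) = ¬½ = ½
x ∧ ¬(z ∨ w) = ½ ∧ ½ = ½

½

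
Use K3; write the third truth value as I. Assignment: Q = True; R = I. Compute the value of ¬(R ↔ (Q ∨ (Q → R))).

Q → R = True → I = I  [¬True ∨ I]
Q ∨ (Q → R) = True ∨ I = True
R ↔ (Q ∨ (Q → R)) = I ↔ True = I
¬(R ↔ (Q ∨ (Q → R))) = ¬I = I

I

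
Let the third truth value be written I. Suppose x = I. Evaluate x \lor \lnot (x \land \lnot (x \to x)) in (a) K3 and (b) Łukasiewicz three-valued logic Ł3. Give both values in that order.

I; true

In K3: x \to x = I \to I = I  [\lnot I \lor I]
\lnot (x \to x) = \lnot I = I
x \land \lnot (x \to x) = I \land I = I
\lnot (x \land \lnot (x \to x)) = \lnot I = I
x \lor \lnot (x \land \lnot (x \to x)) = I \lor I = I
In Łukasiewicz three-valued logic Ł3: x \to x = I \to I = true
\lnot (x \to x) = \lnot true = false
x \land \lnot (x \to x) = I \land false = false
\lnot (x \land \lnot (x \to x)) = \lnot false = true
x \lor \lnot (x \land \lnot (x \to x)) = I \lor true = true
They differ because K3 and Łukasiewicz three-valued logic Ł3 treat I differently under implication.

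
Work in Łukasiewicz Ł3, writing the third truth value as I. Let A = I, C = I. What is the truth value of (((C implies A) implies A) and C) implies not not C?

True

C implies A = I implies I = True  [min(1, 1−½+½)]
(C implies A) implies A = True implies I = I
((C implies A) implies A) and C = I and I = I
not C = not I = I
not not C = not I = I
(((C implies A) implies A) and C) implies not not C = I implies I = True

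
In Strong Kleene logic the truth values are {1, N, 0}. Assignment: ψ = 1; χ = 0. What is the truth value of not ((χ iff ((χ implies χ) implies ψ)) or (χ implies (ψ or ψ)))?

0

χ implies χ = 0 implies 0 = 1
(χ implies χ) implies ψ = 1 implies 1 = 1
χ iff ((χ implies χ) implies ψ) = 0 iff 1 = 0
ψ or ψ = 1 or 1 = 1
χ implies (ψ or ψ) = 0 implies 1 = 1
(χ iff ((χ implies χ) implies ψ)) or (χ implies (ψ or ψ)) = 0 or 1 = 1
not ((χ iff ((χ implies χ) implies ψ)) or (χ implies (ψ or ψ))) = not 1 = 0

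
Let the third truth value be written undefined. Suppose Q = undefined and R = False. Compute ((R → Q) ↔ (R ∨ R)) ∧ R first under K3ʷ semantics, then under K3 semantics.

In K3ʷ: R → Q = False → undefined = undefined
R ∨ R = False ∨ False = False
(R → Q) ↔ (R ∨ R) = undefined ↔ False = undefined
((R → Q) ↔ (R ∨ R)) ∧ R = undefined ∧ False = undefined
In K3: R → Q = False → undefined = True  [¬False ∨ undefined]
R ∨ R = False ∨ False = False
(R → Q) ↔ (R ∨ R) = True ↔ False = False
((R → Q) ↔ (R ∨ R)) ∧ R = False ∧ False = False
They differ because K3ʷ and K3 treat undefined differently under the binary connectives.

undefined; False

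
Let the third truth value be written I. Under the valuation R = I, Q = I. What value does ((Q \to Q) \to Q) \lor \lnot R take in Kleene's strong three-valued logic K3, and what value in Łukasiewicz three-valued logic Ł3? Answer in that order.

I; I

In Kleene's strong three-valued logic K3: Q \to Q = I \to I = I
(Q \to Q) \to Q = I \to I = I
\lnot R = \lnot I = I
((Q \to Q) \to Q) \lor \lnot R = I \lor I = I
In Łukasiewicz three-valued logic Ł3: Q \to Q = I \to I = ⊤
(Q \to Q) \to Q = ⊤ \to I = I
\lnot R = \lnot I = I
((Q \to Q) \to Q) \lor \lnot R = I \lor I = I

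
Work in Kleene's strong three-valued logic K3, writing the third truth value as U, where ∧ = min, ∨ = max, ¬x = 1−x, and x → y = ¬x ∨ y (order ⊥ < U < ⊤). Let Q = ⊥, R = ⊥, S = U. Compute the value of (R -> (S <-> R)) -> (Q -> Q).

⊤

S <-> R = U <-> ⊥ = U
R -> (S <-> R) = ⊥ -> U = ⊤
Q -> Q = ⊥ -> ⊥ = ⊤
(R -> (S <-> R)) -> (Q -> Q) = ⊤ -> ⊤ = ⊤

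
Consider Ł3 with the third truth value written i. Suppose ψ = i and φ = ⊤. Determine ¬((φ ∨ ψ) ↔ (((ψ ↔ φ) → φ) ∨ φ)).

φ ∨ ψ = ⊤ ∨ i = ⊤
ψ ↔ φ = i ↔ ⊤ = i  [1 − |½−1|]
(ψ ↔ φ) → φ = i → ⊤ = ⊤
((ψ ↔ φ) → φ) ∨ φ = ⊤ ∨ ⊤ = ⊤
(φ ∨ ψ) ↔ (((ψ ↔ φ) → φ) ∨ φ) = ⊤ ↔ ⊤ = ⊤
¬((φ ∨ ψ) ↔ (((ψ ↔ φ) → φ) ∨ φ)) = ¬⊤ = ⊥

⊥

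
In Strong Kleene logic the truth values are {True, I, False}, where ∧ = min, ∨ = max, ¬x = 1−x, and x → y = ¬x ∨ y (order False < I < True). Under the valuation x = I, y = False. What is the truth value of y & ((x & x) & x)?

False

x & x = I & I = I
(x & x) & x = I & I = I
y & ((x & x) & x) = False & I = False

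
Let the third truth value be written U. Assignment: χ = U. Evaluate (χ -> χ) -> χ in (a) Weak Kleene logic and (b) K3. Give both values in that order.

U; U

In Weak Kleene logic: χ -> χ = U -> U = U  [any arg is the third value ⇒ result is the third value]
(χ -> χ) -> χ = U -> U = U
In K3: χ -> χ = U -> U = U  [~U | U]
(χ -> χ) -> χ = U -> U = U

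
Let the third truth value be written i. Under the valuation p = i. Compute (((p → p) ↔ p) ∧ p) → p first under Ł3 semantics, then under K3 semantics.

1; i

In Ł3: p → p = i → i = 1
(p → p) ↔ p = 1 ↔ i = i
((p → p) ↔ p) ∧ p = i ∧ i = i
(((p → p) ↔ p) ∧ p) → p = i → i = 1
In K3: p → p = i → i = i  [¬i ∨ i]
(p → p) ↔ p = i ↔ i = i
((p → p) ↔ p) ∧ p = i ∧ i = i
(((p → p) ↔ p) ∧ p) → p = i → i = i
They differ because Ł3 and K3 treat i differently under implication.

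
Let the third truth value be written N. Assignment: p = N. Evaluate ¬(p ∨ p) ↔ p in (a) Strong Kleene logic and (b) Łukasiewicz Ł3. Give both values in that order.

In Strong Kleene logic: p ∨ p = N ∨ N = N
¬(p ∨ p) = ¬N = N
¬(p ∨ p) ↔ p = N ↔ N = N
In Łukasiewicz Ł3: p ∨ p = N ∨ N = N
¬(p ∨ p) = ¬N = N
¬(p ∨ p) ↔ p = N ↔ N = T  [1 − |½−½|]
They differ because Strong Kleene logic and Łukasiewicz Ł3 treat N differently under implication.

N; T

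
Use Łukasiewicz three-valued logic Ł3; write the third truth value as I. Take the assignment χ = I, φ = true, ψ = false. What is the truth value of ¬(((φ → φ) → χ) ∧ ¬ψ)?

φ → φ = true → true = true
(φ → φ) → χ = true → I = I
¬ψ = ¬false = true
((φ → φ) → χ) ∧ ¬ψ = I ∧ true = I
¬(((φ → φ) → χ) ∧ ¬ψ) = ¬I = I

I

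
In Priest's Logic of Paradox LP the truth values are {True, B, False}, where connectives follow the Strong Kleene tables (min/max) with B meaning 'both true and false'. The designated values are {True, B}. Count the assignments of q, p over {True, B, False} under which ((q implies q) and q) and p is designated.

4

Designated under: (q=True, p=True); (q=True, p=B); (q=B, p=True); (q=B, p=B).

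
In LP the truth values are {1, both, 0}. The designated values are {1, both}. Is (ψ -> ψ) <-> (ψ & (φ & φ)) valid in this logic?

No

Countermodel: ψ=1, φ=0 gives 0, which is not designated.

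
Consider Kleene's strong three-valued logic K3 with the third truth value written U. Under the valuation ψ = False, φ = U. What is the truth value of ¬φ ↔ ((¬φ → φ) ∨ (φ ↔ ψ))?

¬φ = ¬U = U
¬φ = ¬U = U
¬φ → φ = U → U = U  [¬U ∨ U]
φ ↔ ψ = U ↔ False = U
(¬φ → φ) ∨ (φ ↔ ψ) = U ∨ U = U
¬φ ↔ ((¬φ → φ) ∨ (φ ↔ ψ)) = U ↔ U = U

U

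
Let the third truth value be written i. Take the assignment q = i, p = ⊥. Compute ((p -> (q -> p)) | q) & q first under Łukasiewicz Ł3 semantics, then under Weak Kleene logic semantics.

i; i

In Łukasiewicz Ł3: q -> p = i -> ⊥ = i  [min(1, 1−½+0)]
p -> (q -> p) = ⊥ -> i = ⊤
(p -> (q -> p)) | q = ⊤ | i = ⊤
((p -> (q -> p)) | q) & q = ⊤ & i = i
In Weak Kleene logic: q -> p = i -> ⊥ = i  [any arg is the third value ⇒ result is the third value]
p -> (q -> p) = ⊥ -> i = i
(p -> (q -> p)) | q = i | i = i
((p -> (q -> p)) | q) & q = i & i = i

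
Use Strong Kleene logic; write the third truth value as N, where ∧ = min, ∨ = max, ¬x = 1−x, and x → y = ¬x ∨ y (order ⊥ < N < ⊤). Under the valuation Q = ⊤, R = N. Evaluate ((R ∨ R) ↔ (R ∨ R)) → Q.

R ∨ R = N ∨ N = N
R ∨ R = N ∨ N = N
(R ∨ R) ↔ (R ∨ R) = N ↔ N = N
((R ∨ R) ↔ (R ∨ R)) → Q = N → ⊤ = ⊤

⊤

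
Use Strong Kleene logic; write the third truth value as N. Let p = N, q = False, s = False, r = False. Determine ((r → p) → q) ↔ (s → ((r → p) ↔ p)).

False

r → p = False → N = True  [¬False ∨ N]
(r → p) → q = True → False = False
r → p = False → N = True
(r → p) ↔ p = True ↔ N = N
s → ((r → p) ↔ p) = False → N = True
((r → p) → q) ↔ (s → ((r → p) ↔ p)) = False ↔ True = False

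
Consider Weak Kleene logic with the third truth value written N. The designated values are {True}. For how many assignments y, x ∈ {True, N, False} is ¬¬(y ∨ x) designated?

Designated under: (y=True, x=True); (y=True, x=False); (y=False, x=True).

3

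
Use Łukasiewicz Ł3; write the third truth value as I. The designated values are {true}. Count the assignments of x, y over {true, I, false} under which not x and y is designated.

Designated under: (x=false, y=true).

1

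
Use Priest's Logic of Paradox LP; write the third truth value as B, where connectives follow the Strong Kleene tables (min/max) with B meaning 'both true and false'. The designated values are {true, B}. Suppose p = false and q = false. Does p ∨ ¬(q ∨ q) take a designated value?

q ∨ q = false ∨ false = false
¬(q ∨ q) = ¬false = true
p ∨ ¬(q ∨ q) = false ∨ true = true
true ∈ {true, B}.

Yes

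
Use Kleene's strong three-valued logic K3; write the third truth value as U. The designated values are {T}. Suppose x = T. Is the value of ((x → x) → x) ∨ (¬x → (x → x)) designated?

x → x = T → T = T
(x → x) → x = T → T = T
¬x = ¬T = F
x → x = T → T = T
¬x → (x → x) = F → T = T
((x → x) → x) ∨ (¬x → (x → x)) = T ∨ T = T
T ∈ {T}.

Yes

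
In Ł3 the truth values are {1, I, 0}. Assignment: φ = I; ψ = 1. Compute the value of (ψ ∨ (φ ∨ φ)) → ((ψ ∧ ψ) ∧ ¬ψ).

0

φ ∨ φ = I ∨ I = I
ψ ∨ (φ ∨ φ) = 1 ∨ I = 1
ψ ∧ ψ = 1 ∧ 1 = 1
¬ψ = ¬1 = 0
(ψ ∧ ψ) ∧ ¬ψ = 1 ∧ 0 = 0
(ψ ∨ (φ ∨ φ)) → ((ψ ∧ ψ) ∧ ¬ψ) = 1 → 0 = 0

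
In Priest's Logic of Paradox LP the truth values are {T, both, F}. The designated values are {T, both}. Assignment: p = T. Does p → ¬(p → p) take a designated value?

No

p → p = T → T = T
¬(p → p) = ¬T = F
p → ¬(p → p) = T → F = F
F ∉ {T, both}.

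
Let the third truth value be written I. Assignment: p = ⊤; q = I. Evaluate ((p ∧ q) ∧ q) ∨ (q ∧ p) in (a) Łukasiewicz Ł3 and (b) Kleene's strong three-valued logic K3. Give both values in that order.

In Łukasiewicz Ł3: p ∧ q = ⊤ ∧ I = I
(p ∧ q) ∧ q = I ∧ I = I
q ∧ p = I ∧ ⊤ = I
((p ∧ q) ∧ q) ∨ (q ∧ p) = I ∨ I = I
In Kleene's strong three-valued logic K3: p ∧ q = ⊤ ∧ I = I
(p ∧ q) ∧ q = I ∧ I = I
q ∧ p = I ∧ ⊤ = I
((p ∧ q) ∧ q) ∨ (q ∧ p) = I ∨ I = I

I; I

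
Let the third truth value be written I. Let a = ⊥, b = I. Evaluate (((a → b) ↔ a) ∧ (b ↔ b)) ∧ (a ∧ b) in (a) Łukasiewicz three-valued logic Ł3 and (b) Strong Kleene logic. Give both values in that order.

⊥; ⊥

In Łukasiewicz three-valued logic Ł3: a → b = ⊥ → I = ⊤  [min(1, 1−0+½)]
(a → b) ↔ a = ⊤ ↔ ⊥ = ⊥
b ↔ b = I ↔ I = ⊤
((a → b) ↔ a) ∧ (b ↔ b) = ⊥ ∧ ⊤ = ⊥
a ∧ b = ⊥ ∧ I = ⊥
(((a → b) ↔ a) ∧ (b ↔ b)) ∧ (a ∧ b) = ⊥ ∧ ⊥ = ⊥
In Strong Kleene logic: a → b = ⊥ → I = ⊤  [¬⊥ ∨ I]
(a → b) ↔ a = ⊤ ↔ ⊥ = ⊥
b ↔ b = I ↔ I = I
((a → b) ↔ a) ∧ (b ↔ b) = ⊥ ∧ I = ⊥
a ∧ b = ⊥ ∧ I = ⊥
(((a → b) ↔ a) ∧ (b ↔ b)) ∧ (a ∧ b) = ⊥ ∧ ⊥ = ⊥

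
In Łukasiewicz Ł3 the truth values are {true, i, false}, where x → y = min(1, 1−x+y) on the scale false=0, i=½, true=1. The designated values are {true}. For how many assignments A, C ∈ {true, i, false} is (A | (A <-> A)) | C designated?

Of the 9 assignments, 9 give a value in {true}.

9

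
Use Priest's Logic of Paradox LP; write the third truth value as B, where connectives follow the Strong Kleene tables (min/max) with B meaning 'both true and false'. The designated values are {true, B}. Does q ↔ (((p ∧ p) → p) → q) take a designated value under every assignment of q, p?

Every assignment of q, p over {true, B, false} gives a value in {true, B}.
In particular, with q=B, p=B: q ↔ (((p ∧ p) → p) → q) = B.

Yes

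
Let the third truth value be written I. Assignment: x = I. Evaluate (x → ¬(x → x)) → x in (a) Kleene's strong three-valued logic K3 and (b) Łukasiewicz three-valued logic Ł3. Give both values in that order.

I; True

In Kleene's strong three-valued logic K3: x → x = I → I = I
¬(x → x) = ¬I = I
x → ¬(x → x) = I → I = I
(x → ¬(x → x)) → x = I → I = I
In Łukasiewicz three-valued logic Ł3: x → x = I → I = True  [min(1, 1−½+½)]
¬(x → x) = ¬True = False
x → ¬(x → x) = I → False = I
(x → ¬(x → x)) → x = I → I = True
They differ because Kleene's strong three-valued logic K3 and Łukasiewicz three-valued logic Ł3 treat I differently under implication.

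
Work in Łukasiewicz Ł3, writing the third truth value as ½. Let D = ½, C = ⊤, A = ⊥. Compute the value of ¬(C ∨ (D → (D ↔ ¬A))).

¬A = ¬⊥ = ⊤
D ↔ ¬A = ½ ↔ ⊤ = ½  [1 − |½−1|]
D → (D ↔ ¬A) = ½ → ½ = ⊤
C ∨ (D → (D ↔ ¬A)) = ⊤ ∨ ⊤ = ⊤
¬(C ∨ (D → (D ↔ ¬A))) = ¬⊤ = ⊥

⊥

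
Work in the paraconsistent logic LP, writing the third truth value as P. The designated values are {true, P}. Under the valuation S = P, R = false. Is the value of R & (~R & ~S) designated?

~R = ~false = true
~S = ~P = P
~R & ~S = true & P = P
R & (~R & ~S) = false & P = false
false ∉ {true, P}.

No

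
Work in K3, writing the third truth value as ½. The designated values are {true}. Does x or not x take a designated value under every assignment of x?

Countermodel: x=½ gives ½, which is not designated.

No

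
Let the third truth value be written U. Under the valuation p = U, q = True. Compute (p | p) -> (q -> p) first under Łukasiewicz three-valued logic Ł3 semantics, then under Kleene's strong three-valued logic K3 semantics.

True; U

In Łukasiewicz three-valued logic Ł3: p | p = U | U = U
q -> p = True -> U = U  [min(1, 1−1+½)]
(p | p) -> (q -> p) = U -> U = True
In Kleene's strong three-valued logic K3: p | p = U | U = U
q -> p = True -> U = U  [~True | U]
(p | p) -> (q -> p) = U -> U = U
They differ because Łukasiewicz three-valued logic Ł3 and Kleene's strong three-valued logic K3 treat U differently under implication.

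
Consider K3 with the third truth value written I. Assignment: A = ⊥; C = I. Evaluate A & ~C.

~C = ~I = I
A & ~C = ⊥ & I = ⊥

⊥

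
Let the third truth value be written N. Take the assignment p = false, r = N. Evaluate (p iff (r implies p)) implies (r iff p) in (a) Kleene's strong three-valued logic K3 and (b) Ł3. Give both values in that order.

N; true

In Kleene's strong three-valued logic K3: r implies p = N implies false = N  [not N or false]
p iff (r implies p) = false iff N = N
r iff p = N iff false = N
(p iff (r implies p)) implies (r iff p) = N implies N = N
In Ł3: r implies p = N implies false = N  [min(1, 1−½+0)]
p iff (r implies p) = false iff N = N
r iff p = N iff false = N
(p iff (r implies p)) implies (r iff p) = N implies N = true
They differ because Kleene's strong three-valued logic K3 and Ł3 treat N differently under implication.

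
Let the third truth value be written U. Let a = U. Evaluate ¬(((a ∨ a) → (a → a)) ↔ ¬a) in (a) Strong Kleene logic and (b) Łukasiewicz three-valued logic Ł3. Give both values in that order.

In Strong Kleene logic: a ∨ a = U ∨ U = U
a → a = U → U = U  [¬U ∨ U]
(a ∨ a) → (a → a) = U → U = U
¬a = ¬U = U
((a ∨ a) → (a → a)) ↔ ¬a = U ↔ U = U
¬(((a ∨ a) → (a → a)) ↔ ¬a) = ¬U = U
In Łukasiewicz three-valued logic Ł3: a ∨ a = U ∨ U = U
a → a = U → U = True  [min(1, 1−½+½)]
(a ∨ a) → (a → a) = U → True = True
¬a = ¬U = U
((a ∨ a) → (a → a)) ↔ ¬a = True ↔ U = U
¬(((a ∨ a) → (a → a)) ↔ ¬a) = ¬U = U

U; U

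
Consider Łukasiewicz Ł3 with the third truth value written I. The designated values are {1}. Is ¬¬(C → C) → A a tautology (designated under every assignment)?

No

Countermodel: C=1, A=I gives I, which is not designated.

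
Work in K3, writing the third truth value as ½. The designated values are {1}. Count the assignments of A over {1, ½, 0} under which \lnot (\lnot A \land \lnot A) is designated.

1

A=1: 1 ✓
A=½: ½ ·
A=0: 0 ·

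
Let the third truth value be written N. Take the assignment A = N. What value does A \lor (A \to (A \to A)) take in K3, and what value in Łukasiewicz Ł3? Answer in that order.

In K3: A \to A = N \to N = N  [\lnot N \lor N]
A \to (A \to A) = N \to N = N
A \lor (A \to (A \to A)) = N \lor N = N
In Łukasiewicz Ł3: A \to A = N \to N = ⊤
A \to (A \to A) = N \to ⊤ = ⊤
A \lor (A \to (A \to A)) = N \lor ⊤ = ⊤
They differ because K3 and Łukasiewicz Ł3 treat N differently under implication.

N; ⊤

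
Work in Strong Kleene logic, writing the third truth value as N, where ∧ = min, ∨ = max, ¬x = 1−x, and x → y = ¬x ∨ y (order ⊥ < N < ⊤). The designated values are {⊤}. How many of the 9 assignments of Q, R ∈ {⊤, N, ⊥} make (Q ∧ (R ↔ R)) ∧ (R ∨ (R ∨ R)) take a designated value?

Designated under: (Q=⊤, R=⊤).

1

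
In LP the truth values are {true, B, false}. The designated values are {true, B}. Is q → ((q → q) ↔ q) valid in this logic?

Every assignment of q over {true, B, false} gives a value in {true, B}.
In particular, with q=B: q → ((q → q) ↔ q) = B.

Yes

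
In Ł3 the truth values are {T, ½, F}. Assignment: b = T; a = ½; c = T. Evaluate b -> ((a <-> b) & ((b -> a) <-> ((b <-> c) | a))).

a <-> b = ½ <-> T = ½  [1 − |½−1|]
b -> a = T -> ½ = ½
b <-> c = T <-> T = T
(b <-> c) | a = T | ½ = T
(b -> a) <-> ((b <-> c) | a) = ½ <-> T = ½
(a <-> b) & ((b -> a) <-> ((b <-> c) | a)) = ½ & ½ = ½
b -> ((a <-> b) & ((b -> a) <-> ((b <-> c) | a))) = T -> ½ = ½

½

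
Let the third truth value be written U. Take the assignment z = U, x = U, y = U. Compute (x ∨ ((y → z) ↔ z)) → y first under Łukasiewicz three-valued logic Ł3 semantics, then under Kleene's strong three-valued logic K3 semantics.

In Łukasiewicz three-valued logic Ł3: y → z = U → U = true
(y → z) ↔ z = true ↔ U = U
x ∨ ((y → z) ↔ z) = U ∨ U = U
(x ∨ ((y → z) ↔ z)) → y = U → U = true
In Kleene's strong three-valued logic K3: y → z = U → U = U  [¬U ∨ U]
(y → z) ↔ z = U ↔ U = U
x ∨ ((y → z) ↔ z) = U ∨ U = U
(x ∨ ((y → z) ↔ z)) → y = U → U = U
They differ because Łukasiewicz three-valued logic Ł3 and Kleene's strong three-valued logic K3 treat U differently under implication.

true; U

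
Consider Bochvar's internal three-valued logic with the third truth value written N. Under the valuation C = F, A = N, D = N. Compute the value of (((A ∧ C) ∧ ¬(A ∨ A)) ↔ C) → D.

A ∧ C = N ∧ F = N
A ∨ A = N ∨ N = N
¬(A ∨ A) = ¬N = N
(A ∧ C) ∧ ¬(A ∨ A) = N ∧ N = N
((A ∧ C) ∧ ¬(A ∨ A)) ↔ C = N ↔ F = N
(((A ∧ C) ∧ ¬(A ∨ A)) ↔ C) → D = N → N = N

N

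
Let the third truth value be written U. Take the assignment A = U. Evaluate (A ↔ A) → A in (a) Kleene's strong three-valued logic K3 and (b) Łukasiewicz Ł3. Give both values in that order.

U; U

In Kleene's strong three-valued logic K3: A ↔ A = U ↔ U = U
(A ↔ A) → A = U → U = U  [¬U ∨ U]
In Łukasiewicz Ł3: A ↔ A = U ↔ U = True  [1 − |½−½|]
(A ↔ A) → A = True → U = U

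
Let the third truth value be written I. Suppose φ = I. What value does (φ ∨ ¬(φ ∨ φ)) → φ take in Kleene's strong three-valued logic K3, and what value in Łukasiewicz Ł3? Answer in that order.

In Kleene's strong three-valued logic K3: φ ∨ φ = I ∨ I = I
¬(φ ∨ φ) = ¬I = I
φ ∨ ¬(φ ∨ φ) = I ∨ I = I
(φ ∨ ¬(φ ∨ φ)) → φ = I → I = I  [¬I ∨ I]
In Łukasiewicz Ł3: φ ∨ φ = I ∨ I = I
¬(φ ∨ φ) = ¬I = I
φ ∨ ¬(φ ∨ φ) = I ∨ I = I
(φ ∨ ¬(φ ∨ φ)) → φ = I → I = true  [min(1, 1−½+½)]
They differ because Kleene's strong three-valued logic K3 and Łukasiewicz Ł3 treat I differently under implication.

I; true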